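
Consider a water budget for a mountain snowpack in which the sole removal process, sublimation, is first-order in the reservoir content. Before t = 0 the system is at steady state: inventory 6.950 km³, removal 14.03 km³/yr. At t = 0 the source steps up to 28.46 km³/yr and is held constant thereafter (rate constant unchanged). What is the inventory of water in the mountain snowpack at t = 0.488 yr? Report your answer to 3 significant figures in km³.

The sink rate constant is k = F₀/M₀ = 14.03/6.950 = 2.019 yr⁻¹.
Solving dM/dt = F₁ − kM with M(0) = M₀ gives M(t) = F₁/k + (M₀ − F₁/k)·e^(−kt).
F₁/k = 28.46/2.019 = 14.098 km³; kt = 2.019 × 0.488 = 0.9851, e^(−kt) = 0.3734.
M(0.488) = 14.098 + (6.950 − 14.098) × 0.3734 = 14.098 − 2.669 = 11.429 km³.

11.4 km³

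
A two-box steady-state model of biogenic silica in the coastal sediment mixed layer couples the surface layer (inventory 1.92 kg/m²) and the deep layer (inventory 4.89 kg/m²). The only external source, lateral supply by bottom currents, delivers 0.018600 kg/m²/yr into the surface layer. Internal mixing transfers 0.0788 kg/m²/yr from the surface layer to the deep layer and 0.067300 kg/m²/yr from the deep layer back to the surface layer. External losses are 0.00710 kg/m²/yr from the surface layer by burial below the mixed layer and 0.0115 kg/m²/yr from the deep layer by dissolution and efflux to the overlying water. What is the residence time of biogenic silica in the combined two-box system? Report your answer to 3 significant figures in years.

Residence time in the combined system uses the total inventory and the total *external* removal — internal exchanges between the two boxes cancel.
M_total = 1.92 + 4.89 = 6.8100 kg/m².
ΣF_external_out = 0.00710 + 0.0115 = 0.018600 kg/m²/yr.
τ = M_total / ΣF_ext = 6.8100 / 0.018600 = 366.1 yr.

366 yr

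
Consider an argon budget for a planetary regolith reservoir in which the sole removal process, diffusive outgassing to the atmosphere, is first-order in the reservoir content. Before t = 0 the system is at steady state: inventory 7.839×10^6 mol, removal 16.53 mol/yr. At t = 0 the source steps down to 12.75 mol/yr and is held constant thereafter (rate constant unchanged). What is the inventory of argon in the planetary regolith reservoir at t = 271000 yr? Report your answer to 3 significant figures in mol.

7.06×10^6 mol

τ = M₀/F₀ = 7.839×10^6/16.53 = 474200 yr; rate constant k = 1/τ.
New steady state M_∞ = F₁/k = F₁·τ = 12.75 × 474200 = 6.0464×10^6 mol.
M(t) = M_∞ + (M₀ − M_∞)·e^(−t/τ); t/τ = 271000/474200 = 0.5715, so e^(−t/τ) = 0.5647.
M(t) = 6.0464×10^6 + 1.793×10^6 × 0.5647 = 7.0587×10^6 mol.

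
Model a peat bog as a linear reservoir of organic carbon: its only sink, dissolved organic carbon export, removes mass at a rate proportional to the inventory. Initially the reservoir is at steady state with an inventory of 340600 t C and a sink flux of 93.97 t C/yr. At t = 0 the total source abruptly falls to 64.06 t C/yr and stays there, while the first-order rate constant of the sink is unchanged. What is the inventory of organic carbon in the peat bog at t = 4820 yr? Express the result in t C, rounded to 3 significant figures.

Residence time τ = M₀/F₀ = 3625 yr. The eventual steady state is M_∞ = M₀·(F₁/F₀) = 340600 × 64.06/93.97 = 232190 t C.
The anomaly ΔM(t) = M(t) − M_∞ decays as ΔM₀·e^(−t/τ) with ΔM₀ = 340600 − 232190 = 108400 t C.
At t = 4820 yr, e^(−t/τ) = e^(−1.330) = 0.2645, so ΔM = 28680 t C and M = 232190 + 28680 = 260870 t C.

261000 t C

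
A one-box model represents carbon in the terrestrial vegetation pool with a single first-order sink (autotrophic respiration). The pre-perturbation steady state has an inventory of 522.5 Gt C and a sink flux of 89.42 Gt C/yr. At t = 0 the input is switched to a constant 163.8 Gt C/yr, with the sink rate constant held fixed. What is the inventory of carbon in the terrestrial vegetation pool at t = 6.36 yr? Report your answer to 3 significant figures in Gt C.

τ = M₀/F₀ = 522.5/89.42 = 5.843 yr; rate constant k = 1/τ.
New steady state M_∞ = F₁/k = F₁·τ = 163.8 × 5.843 = 957.12 Gt C.
M(t) = M_∞ + (M₀ − M_∞)·e^(−t/τ); t/τ = 6.36/5.843 = 1.088, so e^(−t/τ) = 0.3367.
M(t) = 957.12 − 434.6 × 0.3367 = 810.76 Gt C.

811 Gt C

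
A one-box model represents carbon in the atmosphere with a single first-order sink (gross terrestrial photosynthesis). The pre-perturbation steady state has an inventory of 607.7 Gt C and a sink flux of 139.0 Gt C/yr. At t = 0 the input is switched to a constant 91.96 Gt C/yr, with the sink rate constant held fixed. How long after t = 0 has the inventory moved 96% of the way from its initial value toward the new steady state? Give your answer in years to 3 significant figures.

14.1 yr

τ = M₀/F₀ = 607.7/139.0 = 4.372 yr.
The remaining gap fraction is e^(−t/τ); 96% covered ⇒ e^(−t/τ) = 0.0400.
t = −τ ln(0.0400) = 4.372 × 3.219 = 14.07 yr.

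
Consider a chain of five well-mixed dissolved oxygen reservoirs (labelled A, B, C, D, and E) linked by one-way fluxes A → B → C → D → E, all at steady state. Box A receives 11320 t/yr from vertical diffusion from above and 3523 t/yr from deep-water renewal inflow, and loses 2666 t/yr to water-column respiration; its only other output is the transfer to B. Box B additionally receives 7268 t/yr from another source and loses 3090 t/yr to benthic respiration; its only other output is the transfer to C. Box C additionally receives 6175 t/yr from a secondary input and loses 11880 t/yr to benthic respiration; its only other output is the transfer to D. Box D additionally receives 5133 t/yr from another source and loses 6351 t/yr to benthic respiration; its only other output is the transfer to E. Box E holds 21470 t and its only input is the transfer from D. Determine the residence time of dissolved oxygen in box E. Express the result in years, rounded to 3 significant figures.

Box A: F(A→B) = (11320 + 3523) − 2666 = 12177 t/yr.
Box B: F(B→C) = (12177 + 7268) − 3090 = 16355 t/yr.
Box C: F(C→D) = (16355 + 6175) − 11880 = 10650 t/yr.
Box D: F(D→E) = (10650 + 5133) − 6351 = 9432.0 t/yr.
Box E throughput = its input = 9432.0 t/yr; τ = 21470 / 9432.0 = 2.276 yr.

2.28 yr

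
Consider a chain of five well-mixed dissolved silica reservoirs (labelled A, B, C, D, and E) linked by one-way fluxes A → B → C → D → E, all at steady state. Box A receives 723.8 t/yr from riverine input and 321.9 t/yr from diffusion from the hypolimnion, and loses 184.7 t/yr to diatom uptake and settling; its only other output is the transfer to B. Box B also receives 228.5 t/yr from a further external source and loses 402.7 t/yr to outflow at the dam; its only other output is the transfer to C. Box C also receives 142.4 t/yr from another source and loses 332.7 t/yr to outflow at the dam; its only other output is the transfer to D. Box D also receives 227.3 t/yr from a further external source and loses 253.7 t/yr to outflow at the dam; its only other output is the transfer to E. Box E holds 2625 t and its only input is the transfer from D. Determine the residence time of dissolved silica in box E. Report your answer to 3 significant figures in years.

Box A: F(A→B) = (723.8 + 321.9) − 184.7 = 861.00 t/yr.
Box B: F(B→C) = (861.00 + 228.5) − 402.7 = 686.80 t/yr.
Box C: F(C→D) = (686.80 + 142.4) − 332.7 = 496.50 t/yr.
Box D: F(D→E) = (496.50 + 227.3) − 253.7 = 470.10 t/yr.
Box E throughput = its input = 470.10 t/yr; τ = 2625 / 470.10 = 5.584 yr.

5.58 yr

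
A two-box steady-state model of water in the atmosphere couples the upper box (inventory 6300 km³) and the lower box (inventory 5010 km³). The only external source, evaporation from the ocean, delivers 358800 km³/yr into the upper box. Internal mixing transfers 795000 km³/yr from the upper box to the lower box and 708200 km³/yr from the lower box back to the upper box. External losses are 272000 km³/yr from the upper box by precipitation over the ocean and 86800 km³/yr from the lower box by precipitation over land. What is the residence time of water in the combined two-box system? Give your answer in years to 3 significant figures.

0.0315 yr

Residence time in the combined system uses the total inventory and the total *external* removal — internal exchanges between the two boxes cancel.
M_total = 6300 + 5010 = 11310 km³.
ΣF_external_out = 272000 + 86800 = 358800 km³/yr.
τ = M_total / ΣF_ext = 11310 / 358800 = 0.03152 yr.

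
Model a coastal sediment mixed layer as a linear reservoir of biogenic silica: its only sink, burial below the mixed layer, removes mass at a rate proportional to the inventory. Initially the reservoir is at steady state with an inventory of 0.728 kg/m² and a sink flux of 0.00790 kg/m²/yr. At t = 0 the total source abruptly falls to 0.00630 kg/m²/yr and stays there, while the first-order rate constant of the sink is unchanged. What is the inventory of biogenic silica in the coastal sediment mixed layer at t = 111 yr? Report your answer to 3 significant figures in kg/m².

τ = M₀/F₀ = 0.728/0.00790 = 92.15 yr; rate constant k = 1/τ.
New steady state M_∞ = F₁/k = F₁·τ = 0.00630 × 92.15 = 0.58056 kg/m².
M(t) = M_∞ + (M₀ − M_∞)·e^(−t/τ); t/τ = 111/92.15 = 1.205, so e^(−t/τ) = 0.2998.
M(t) = 0.58056 + 0.1474 × 0.2998 = 0.62477 kg/m².

0.625 kg/m²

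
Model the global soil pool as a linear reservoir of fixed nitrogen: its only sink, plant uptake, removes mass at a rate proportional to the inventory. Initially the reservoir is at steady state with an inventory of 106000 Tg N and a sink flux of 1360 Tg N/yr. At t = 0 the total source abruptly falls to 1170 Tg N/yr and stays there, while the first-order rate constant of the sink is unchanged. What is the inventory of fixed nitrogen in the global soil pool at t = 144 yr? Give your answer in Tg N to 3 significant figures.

Residence time τ = M₀/F₀ = 77.94 yr. The eventual steady state is M_∞ = M₀·(F₁/F₀) = 106000 × 1170/1360 = 91191 Tg N.
The anomaly ΔM(t) = M(t) − M_∞ decays as ΔM₀·e^(−t/τ) with ΔM₀ = 106000 − 91191 = 14810 Tg N.
At t = 144 yr, e^(−t/τ) = e^(−1.848) = 0.1576, so ΔM = 2334 Tg N and M = 91191 + 2334 = 93525 Tg N.

93500 Tg N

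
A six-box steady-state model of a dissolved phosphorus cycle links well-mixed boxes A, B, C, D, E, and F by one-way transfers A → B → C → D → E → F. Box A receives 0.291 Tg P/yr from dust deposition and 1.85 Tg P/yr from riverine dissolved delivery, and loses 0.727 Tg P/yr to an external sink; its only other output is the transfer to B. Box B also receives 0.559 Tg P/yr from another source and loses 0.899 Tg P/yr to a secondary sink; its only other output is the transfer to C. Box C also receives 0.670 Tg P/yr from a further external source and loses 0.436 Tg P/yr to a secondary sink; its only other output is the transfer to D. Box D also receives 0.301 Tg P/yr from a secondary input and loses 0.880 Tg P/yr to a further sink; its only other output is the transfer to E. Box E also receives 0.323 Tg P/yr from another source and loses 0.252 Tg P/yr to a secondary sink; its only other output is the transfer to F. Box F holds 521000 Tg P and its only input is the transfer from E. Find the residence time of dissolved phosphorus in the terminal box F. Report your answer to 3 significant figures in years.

Box A: F(A→B) = (0.291 + 1.85) − 0.727 = 1.4140 Tg P/yr.
Box B: F(B→C) = (1.4140 + 0.559) − 0.899 = 1.0740 Tg P/yr.
Box C: F(C→D) = (1.0740 + 0.670) − 0.436 = 1.3080 Tg P/yr.
Box D: F(D→E) = (1.3080 + 0.301) − 0.880 = 0.72900 Tg P/yr.
Box E: F(E→F) = (0.72900 + 0.323) − 0.252 = 0.80000 Tg P/yr.
Box F throughput = its input = 0.80000 Tg P/yr; τ = 521000 / 0.80000 = 651200 yr.

651000 yr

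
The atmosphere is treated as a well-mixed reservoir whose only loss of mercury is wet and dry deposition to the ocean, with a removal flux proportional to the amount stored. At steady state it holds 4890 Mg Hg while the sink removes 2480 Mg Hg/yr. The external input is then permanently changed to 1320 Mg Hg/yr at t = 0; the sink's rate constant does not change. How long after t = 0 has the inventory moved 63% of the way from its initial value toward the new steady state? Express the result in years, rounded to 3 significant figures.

τ = M₀/F₀ = 4890/2480 = 1.972 yr.
The remaining gap fraction is e^(−t/τ); 63% covered ⇒ e^(−t/τ) = 0.370.
t = −τ ln(0.370) = 1.972 × 0.9943 = 1.960 yr.

1.96 yr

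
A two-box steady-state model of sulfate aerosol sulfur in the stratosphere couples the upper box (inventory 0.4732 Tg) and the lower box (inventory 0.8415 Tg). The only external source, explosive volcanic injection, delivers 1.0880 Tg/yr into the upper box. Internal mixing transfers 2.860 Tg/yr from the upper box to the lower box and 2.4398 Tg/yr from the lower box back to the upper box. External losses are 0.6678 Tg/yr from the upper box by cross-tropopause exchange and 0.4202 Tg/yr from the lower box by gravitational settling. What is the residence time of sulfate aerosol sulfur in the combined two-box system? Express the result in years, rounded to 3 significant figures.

1.21 yr

Residence time in the combined system uses the total inventory and the total *external* removal — internal exchanges between the two boxes cancel.
M_total = 0.4732 + 0.8415 = 1.3147 Tg.
ΣF_external_out = 0.6678 + 0.4202 = 1.0880 Tg/yr.
τ = M_total / ΣF_ext = 1.3147 / 1.0880 = 1.208 yr.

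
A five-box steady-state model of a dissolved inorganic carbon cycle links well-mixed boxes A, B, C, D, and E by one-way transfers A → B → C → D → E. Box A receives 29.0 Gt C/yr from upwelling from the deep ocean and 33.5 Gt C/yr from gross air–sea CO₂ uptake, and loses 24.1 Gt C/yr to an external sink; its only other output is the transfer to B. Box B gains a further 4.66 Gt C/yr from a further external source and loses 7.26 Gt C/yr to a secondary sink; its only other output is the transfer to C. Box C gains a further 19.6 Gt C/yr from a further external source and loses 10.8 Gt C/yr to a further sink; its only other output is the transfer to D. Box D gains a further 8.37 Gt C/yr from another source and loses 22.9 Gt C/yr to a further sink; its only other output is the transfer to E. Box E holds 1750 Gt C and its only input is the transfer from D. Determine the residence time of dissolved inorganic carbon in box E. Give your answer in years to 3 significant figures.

Box A: F(A→B) = (29.0 + 33.5) − 24.1 = 38.400 Gt C/yr.
Box B: F(B→C) = (38.400 + 4.66) − 7.26 = 35.800 Gt C/yr.
Box C: F(C→D) = (35.800 + 19.6) − 10.8 = 44.600 Gt C/yr.
Box D: F(D→E) = (44.600 + 8.37) − 22.9 = 30.070 Gt C/yr.
Box E throughput = its input = 30.070 Gt C/yr; τ = 1750 / 30.070 = 58.20 yr.

58.2 yr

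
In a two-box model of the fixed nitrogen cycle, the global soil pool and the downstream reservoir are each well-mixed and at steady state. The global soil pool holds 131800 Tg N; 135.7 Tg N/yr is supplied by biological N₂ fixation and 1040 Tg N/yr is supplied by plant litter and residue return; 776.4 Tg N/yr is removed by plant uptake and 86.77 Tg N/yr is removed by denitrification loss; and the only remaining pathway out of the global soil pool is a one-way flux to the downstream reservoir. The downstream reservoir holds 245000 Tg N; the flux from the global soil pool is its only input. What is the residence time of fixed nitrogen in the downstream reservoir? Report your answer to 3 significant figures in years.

784 yr

Balance the global soil pool: ΣF_in = 135.7 + 1040 = 1175.7 Tg N/yr.
Flux to the downstream reservoir = ΣF_in − (776.4 + 86.77) = 312.53 Tg N/yr.
At steady state the output of the downstream reservoir equals its input, 312.53 Tg N/yr.
τ = M / F = 245000 / 312.53 = 783.9 yr.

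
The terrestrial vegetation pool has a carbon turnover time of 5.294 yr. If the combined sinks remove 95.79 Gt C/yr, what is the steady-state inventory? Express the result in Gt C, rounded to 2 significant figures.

τ = M/F ⇒ M = τ × F = 5.294 × 95.79 = 507.1 Gt C.

510 Gt C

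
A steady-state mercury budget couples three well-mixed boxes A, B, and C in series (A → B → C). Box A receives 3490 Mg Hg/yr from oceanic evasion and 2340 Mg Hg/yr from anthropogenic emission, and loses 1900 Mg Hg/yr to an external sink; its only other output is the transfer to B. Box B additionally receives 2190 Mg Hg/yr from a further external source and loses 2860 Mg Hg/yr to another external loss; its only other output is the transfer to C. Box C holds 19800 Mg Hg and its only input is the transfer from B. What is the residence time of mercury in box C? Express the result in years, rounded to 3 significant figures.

Box A: F(A→B) = (3490 + 2340) − 1900 = 3930.0 Mg Hg/yr.
Box B: F(B→C) = (3930.0 + 2190) − 2860 = 3260.0 Mg Hg/yr.
Box C throughput = its input = 3260.0 Mg Hg/yr; τ = 19800 / 3260.0 = 6.074 yr.

6.07 yr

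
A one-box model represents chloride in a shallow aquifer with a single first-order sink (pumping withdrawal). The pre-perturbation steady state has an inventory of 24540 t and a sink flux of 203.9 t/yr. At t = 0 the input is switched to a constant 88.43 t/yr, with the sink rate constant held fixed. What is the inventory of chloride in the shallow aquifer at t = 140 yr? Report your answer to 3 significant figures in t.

15000 t

τ = M₀/F₀ = 24540/203.9 = 120.4 yr; rate constant k = 1/τ.
New steady state M_∞ = F₁/k = F₁·τ = 88.43 × 120.4 = 10643 t.
M(t) = M_∞ + (M₀ − M_∞)·e^(−t/τ); t/τ = 140/120.4 = 1.163, so e^(−t/τ) = 0.3125.
M(t) = 10643 + 13900 × 0.3125 = 14985 t.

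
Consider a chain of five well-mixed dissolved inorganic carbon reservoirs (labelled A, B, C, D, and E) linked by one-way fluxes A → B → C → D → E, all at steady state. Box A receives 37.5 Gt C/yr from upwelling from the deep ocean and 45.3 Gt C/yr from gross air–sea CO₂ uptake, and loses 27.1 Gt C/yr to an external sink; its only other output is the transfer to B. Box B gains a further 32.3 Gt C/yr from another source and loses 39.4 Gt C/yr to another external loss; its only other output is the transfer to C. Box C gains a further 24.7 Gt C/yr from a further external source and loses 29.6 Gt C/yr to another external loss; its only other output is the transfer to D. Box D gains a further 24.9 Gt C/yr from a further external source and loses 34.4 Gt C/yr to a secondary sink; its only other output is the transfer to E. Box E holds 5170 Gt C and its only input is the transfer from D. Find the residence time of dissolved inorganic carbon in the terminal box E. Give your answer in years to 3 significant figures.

Box A: F(A→B) = (37.5 + 45.3) − 27.1 = 55.700 Gt C/yr.
Box B: F(B→C) = (55.700 + 32.3) − 39.4 = 48.600 Gt C/yr.
Box C: F(C→D) = (48.600 + 24.7) − 29.6 = 43.700 Gt C/yr.
Box D: F(D→E) = (43.700 + 24.9) − 34.4 = 34.200 Gt C/yr.
Box E throughput = its input = 34.200 Gt C/yr; τ = 5170 / 34.200 = 151.2 yr.

151 yr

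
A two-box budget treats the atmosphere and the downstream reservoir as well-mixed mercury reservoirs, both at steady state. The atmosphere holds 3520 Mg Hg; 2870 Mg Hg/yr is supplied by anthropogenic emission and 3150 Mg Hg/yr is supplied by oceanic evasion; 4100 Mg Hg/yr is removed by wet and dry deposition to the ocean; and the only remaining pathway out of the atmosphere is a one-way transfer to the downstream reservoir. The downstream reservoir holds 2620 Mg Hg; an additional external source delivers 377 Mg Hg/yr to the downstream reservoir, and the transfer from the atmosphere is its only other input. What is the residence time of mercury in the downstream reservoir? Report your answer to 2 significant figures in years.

1.1 yr

Balance the atmosphere: ΣF_in = 2870 + 3150 = 6020.0 Mg Hg/yr.
Transfer to the downstream reservoir = ΣF_in − (4100) = 1920.0 Mg Hg/yr.
Total input to the downstream reservoir = 1920.0 + 377 = 2297.0 Mg Hg/yr; at steady state this equals its total output.
τ = M / F = 2620 / 2297.0 = 1.141 yr.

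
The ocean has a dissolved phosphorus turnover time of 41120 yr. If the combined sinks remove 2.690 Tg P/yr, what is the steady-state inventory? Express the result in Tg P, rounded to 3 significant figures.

111000 Tg P

τ = M/F ⇒ M = τ × F = 41120 × 2.690 = 110600 Tg P.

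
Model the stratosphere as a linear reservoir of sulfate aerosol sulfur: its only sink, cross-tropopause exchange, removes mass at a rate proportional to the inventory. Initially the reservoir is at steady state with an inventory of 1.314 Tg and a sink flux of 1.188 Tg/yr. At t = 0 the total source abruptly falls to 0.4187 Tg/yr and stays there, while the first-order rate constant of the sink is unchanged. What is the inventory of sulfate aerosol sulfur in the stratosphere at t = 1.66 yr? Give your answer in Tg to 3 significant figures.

0.653 Tg

τ = M₀/F₀ = 1.314/1.188 = 1.106 yr; rate constant k = 1/τ.
New steady state M_∞ = F₁/k = F₁·τ = 0.4187 × 1.106 = 0.46311 Tg.
M(t) = M_∞ + (M₀ − M_∞)·e^(−t/τ); t/τ = 1.66/1.106 = 1.501, so e^(−t/τ) = 0.2229.
M(t) = 0.46311 + 0.8509 × 0.2229 = 0.65281 Tg.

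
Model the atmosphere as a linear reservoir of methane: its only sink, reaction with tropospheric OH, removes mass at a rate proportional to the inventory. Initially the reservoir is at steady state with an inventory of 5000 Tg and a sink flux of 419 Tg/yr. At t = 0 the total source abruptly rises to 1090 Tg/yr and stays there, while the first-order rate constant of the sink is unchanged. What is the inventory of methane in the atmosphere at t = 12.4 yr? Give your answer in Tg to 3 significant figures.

The sink rate constant is k = F₀/M₀ = 419/5000 = 0.08380 yr⁻¹.
Solving dM/dt = F₁ − kM with M(0) = M₀ gives M(t) = F₁/k + (M₀ − F₁/k)·e^(−kt).
F₁/k = 1090/0.08380 = 13007 Tg; kt = 0.08380 × 12.4 = 1.039, e^(−kt) = 0.3538.
M(12.4) = 13007 + (5000 − 13007) × 0.3538 = 13007 − 2833 = 10175 Tg.

10200 Tg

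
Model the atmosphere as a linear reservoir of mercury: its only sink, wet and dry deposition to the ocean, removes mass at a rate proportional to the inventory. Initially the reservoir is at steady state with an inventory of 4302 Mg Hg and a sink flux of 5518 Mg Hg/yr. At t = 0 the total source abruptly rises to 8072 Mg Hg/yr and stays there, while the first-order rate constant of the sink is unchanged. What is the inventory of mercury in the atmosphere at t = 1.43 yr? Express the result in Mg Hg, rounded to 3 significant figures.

Residence time τ = M₀/F₀ = 0.7796 yr. The eventual steady state is M_∞ = M₀·(F₁/F₀) = 4302 × 8072/5518 = 6293.2 Mg Hg.
The anomaly ΔM(t) = M(t) − M_∞ decays as ΔM₀·e^(−t/τ) with ΔM₀ = 4302 − 6293.2 = −1991 Mg Hg.
At t = 1.43 yr, e^(−t/τ) = e^(−1.834) = 0.1597, so ΔM = −318.1 Mg Hg and M = 6293.2 − 318.1 = 5975.1 Mg Hg.

5980 Mg Hg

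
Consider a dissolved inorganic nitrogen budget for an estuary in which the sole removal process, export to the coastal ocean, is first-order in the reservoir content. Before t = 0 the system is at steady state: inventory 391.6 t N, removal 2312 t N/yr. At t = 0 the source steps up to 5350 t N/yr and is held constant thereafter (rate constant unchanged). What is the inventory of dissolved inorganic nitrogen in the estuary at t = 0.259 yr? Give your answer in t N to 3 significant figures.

Residence time τ = M₀/F₀ = 0.1694 yr. The eventual steady state is M_∞ = M₀·(F₁/F₀) = 391.6 × 5350/2312 = 906.17 t N.
The anomaly ΔM(t) = M(t) − M_∞ decays as ΔM₀·e^(−t/τ) with ΔM₀ = 391.6 − 906.17 = −514.6 t N.
At t = 0.259 yr, e^(−t/τ) = e^(−1.529) = 0.2167, so ΔM = −111.5 t N and M = 906.17 − 111.5 = 794.65 t N.

795 t N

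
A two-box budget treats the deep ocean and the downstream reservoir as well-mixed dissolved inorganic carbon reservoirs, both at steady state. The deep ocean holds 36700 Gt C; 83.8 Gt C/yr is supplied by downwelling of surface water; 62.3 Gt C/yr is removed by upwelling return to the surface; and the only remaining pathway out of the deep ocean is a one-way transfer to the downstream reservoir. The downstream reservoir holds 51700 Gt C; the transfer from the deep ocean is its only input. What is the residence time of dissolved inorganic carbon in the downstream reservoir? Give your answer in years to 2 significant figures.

2400 yr

Balance the deep ocean: ΣF_in = 83.800 Gt C/yr.
Transfer to the downstream reservoir = ΣF_in − (62.3) = 21.500 Gt C/yr.
At steady state the output of the downstream reservoir equals its input, 21.500 Gt C/yr.
τ = M / F = 51700 / 21.500 = 2405 yr.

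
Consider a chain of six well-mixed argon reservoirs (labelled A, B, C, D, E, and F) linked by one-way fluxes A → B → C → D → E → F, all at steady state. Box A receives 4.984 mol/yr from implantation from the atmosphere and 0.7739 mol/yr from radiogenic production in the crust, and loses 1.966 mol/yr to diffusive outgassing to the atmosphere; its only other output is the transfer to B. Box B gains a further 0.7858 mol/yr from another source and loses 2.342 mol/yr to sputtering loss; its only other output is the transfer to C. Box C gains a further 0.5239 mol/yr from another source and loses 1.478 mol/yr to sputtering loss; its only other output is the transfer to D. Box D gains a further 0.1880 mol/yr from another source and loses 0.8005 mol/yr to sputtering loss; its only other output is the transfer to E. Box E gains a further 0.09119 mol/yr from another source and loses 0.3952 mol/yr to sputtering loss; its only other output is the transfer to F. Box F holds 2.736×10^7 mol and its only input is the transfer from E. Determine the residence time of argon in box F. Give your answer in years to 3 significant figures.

Box A: F(A→B) = (4.984 + 0.7739) − 1.966 = 3.7919 mol/yr.
Box B: F(B→C) = (3.7919 + 0.7858) − 2.342 = 2.2357 mol/yr.
Box C: F(C→D) = (2.2357 + 0.5239) − 1.478 = 1.2816 mol/yr.
Box D: F(D→E) = (1.2816 + 0.1880) − 0.8005 = 0.66910 mol/yr.
Box E: F(E→F) = (0.66910 + 0.09119) − 0.3952 = 0.36509 mol/yr.
Box F throughput = its input = 0.36509 mol/yr; τ = 2.736×10^7 / 0.36509 = 7.494×10^7 yr.

7.49×10^7 yr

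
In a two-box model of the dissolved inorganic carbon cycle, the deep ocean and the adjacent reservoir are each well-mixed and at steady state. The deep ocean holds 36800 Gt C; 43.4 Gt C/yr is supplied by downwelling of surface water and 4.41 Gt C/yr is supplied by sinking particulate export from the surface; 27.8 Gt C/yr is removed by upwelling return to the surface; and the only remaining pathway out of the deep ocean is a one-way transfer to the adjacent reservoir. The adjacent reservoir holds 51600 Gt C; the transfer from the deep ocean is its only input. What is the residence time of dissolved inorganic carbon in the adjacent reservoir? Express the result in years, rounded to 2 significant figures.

Balance the deep ocean: ΣF_in = 43.4 + 4.41 = 47.810 Gt C/yr.
Transfer to the adjacent reservoir = ΣF_in − (27.8) = 20.010 Gt C/yr.
At steady state the output of the adjacent reservoir equals its input, 20.010 Gt C/yr.
τ = M / F = 51600 / 20.010 = 2579 yr.

2600 yr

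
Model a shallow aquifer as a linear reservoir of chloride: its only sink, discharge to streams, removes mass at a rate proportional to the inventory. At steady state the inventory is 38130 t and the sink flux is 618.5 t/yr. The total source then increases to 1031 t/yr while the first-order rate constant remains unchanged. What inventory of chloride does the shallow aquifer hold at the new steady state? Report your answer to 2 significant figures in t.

Rate constant k = F/M = 618.5 / 38130 = 0.01622 yr⁻¹.
At the new steady state, source = k·M_new ⇒ M_new = 1031 / 0.01622 = 63560 t.
(Equivalently M_new = M × F_new/F_old = 38130 × 1031/618.5.)

64000 t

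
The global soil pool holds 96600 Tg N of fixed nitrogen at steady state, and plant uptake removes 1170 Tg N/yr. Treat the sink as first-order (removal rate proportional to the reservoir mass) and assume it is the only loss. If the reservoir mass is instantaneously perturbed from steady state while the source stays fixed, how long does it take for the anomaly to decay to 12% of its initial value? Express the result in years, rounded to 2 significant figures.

For a linear reservoir the anomaly decays as exp(−t/τ) with τ = M/F = 96600/1170 = 82.56 yr.
exp(−t/τ) = 0.12 ⇒ t = −τ ln(0.12) = 82.56 × 2.120 = 175.1 yr.

180 yr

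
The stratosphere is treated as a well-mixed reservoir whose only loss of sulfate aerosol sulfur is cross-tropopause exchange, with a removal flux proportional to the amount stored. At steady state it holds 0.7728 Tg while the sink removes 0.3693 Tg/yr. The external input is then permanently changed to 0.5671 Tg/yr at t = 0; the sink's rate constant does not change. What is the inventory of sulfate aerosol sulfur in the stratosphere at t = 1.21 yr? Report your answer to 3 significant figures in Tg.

Residence time τ = M₀/F₀ = 2.093 yr. The eventual steady state is M_∞ = M₀·(F₁/F₀) = 0.7728 × 0.5671/0.3693 = 1.1867 Tg.
The anomaly ΔM(t) = M(t) − M_∞ decays as ΔM₀·e^(−t/τ) with ΔM₀ = 0.7728 − 1.1867 = −0.4139 Tg.
At t = 1.21 yr, e^(−t/τ) = e^(−0.5782) = 0.5609, so ΔM = −0.2322 Tg and M = 1.1867 − 0.2322 = 0.95455 Tg.

0.955 Tg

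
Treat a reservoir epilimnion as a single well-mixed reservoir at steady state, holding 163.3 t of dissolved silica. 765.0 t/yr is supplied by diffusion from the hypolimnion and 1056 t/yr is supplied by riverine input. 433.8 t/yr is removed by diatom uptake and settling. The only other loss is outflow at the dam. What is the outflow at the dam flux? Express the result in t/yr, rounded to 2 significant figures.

At steady state ΣF_in = ΣF_out.
ΣF_in = 765.0 + 1056 = 1821.0 t/yr.
Outflow at the dam flux = ΣF_in − (433.8) = 1821.0 − 433.8 = 1387 t/yr.

1400 t/yr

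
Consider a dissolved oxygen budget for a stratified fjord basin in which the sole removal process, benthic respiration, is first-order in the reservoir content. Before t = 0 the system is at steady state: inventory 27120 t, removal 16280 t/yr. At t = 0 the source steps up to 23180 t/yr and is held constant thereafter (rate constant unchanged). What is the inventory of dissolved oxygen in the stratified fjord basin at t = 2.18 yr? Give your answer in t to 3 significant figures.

35500 t

The sink rate constant is k = F₀/M₀ = 16280/27120 = 0.6003 yr⁻¹.
Solving dM/dt = F₁ − kM with M(0) = M₀ gives M(t) = F₁/k + (M₀ − F₁/k)·e^(−kt).
F₁/k = 23180/0.6003 = 38614 t; kt = 0.6003 × 2.18 = 1.309, e^(−kt) = 0.2702.
M(2.18) = 38614 + (27120 − 38614) × 0.2702 = 38614 − 3106 = 35509 t.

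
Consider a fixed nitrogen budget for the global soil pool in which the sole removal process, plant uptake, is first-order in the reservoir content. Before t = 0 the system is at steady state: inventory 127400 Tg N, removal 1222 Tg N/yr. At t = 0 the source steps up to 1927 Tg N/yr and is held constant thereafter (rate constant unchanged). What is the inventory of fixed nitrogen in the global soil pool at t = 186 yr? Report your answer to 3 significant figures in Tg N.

189000 Tg N

Residence time τ = M₀/F₀ = 104.3 yr. The eventual steady state is M_∞ = M₀·(F₁/F₀) = 127400 × 1927/1222 = 200900 Tg N.
The anomaly ΔM(t) = M(t) − M_∞ decays as ΔM₀·e^(−t/τ) with ΔM₀ = 127400 − 200900 = −73500 Tg N.
At t = 186 yr, e^(−t/τ) = e^(−1.784) = 0.1680, so ΔM = −12340 Tg N and M = 200900 − 12340 = 188560 Tg N.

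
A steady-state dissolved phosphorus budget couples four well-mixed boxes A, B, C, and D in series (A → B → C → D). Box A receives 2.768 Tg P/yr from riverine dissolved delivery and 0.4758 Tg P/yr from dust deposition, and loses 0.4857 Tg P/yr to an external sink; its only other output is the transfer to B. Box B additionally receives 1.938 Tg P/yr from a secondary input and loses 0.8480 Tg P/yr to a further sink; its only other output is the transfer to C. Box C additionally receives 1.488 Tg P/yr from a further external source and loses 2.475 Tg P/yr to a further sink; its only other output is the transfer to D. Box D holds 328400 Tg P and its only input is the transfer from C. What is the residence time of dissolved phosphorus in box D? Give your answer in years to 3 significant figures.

Box A: F(A→B) = (2.768 + 0.4758) − 0.4857 = 2.7581 Tg P/yr.
Box B: F(B→C) = (2.7581 + 1.938) − 0.8480 = 3.8481 Tg P/yr.
Box C: F(C→D) = (3.8481 + 1.488) − 2.475 = 2.8611 Tg P/yr.
Box D throughput = its input = 2.8611 Tg P/yr; τ = 328400 / 2.8611 = 114800 yr.

115000 yr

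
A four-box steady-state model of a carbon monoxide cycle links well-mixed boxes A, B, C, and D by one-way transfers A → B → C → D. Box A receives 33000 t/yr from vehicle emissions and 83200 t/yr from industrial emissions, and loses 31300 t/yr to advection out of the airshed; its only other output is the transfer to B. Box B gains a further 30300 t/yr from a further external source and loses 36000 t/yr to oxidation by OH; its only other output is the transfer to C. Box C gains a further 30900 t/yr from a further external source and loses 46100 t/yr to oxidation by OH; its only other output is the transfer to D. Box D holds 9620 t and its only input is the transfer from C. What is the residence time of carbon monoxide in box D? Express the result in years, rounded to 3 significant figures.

Box A: F(A→B) = (33000 + 83200) − 31300 = 84900 t/yr.
Box B: F(B→C) = (84900 + 30300) − 36000 = 79200 t/yr.
Box C: F(C→D) = (79200 + 30900) − 46100 = 64000 t/yr.
Box D throughput = its input = 64000 t/yr; τ = 9620 / 64000 = 0.1503 yr.

0.150 yr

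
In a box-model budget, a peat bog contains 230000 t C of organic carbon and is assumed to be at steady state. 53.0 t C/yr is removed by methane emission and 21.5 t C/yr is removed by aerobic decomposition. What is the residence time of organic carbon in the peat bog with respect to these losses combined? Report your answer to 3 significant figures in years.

Total removal = 53.00 + 21.50 = 74.500 t C/yr.
τ = M / ΣF_out = 230000 / 74.500 = 3087 yr.

3090 yr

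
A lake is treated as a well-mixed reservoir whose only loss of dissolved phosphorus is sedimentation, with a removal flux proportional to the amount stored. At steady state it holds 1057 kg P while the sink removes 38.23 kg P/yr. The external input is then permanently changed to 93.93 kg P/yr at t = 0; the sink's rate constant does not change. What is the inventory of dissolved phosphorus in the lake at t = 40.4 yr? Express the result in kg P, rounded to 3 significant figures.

The sink rate constant is k = F₀/M₀ = 38.23/1057 = 0.03617 yr⁻¹.
Solving dM/dt = F₁ − kM with M(0) = M₀ gives M(t) = F₁/k + (M₀ − F₁/k)·e^(−kt).
F₁/k = 93.93/0.03617 = 2597.0 kg P; kt = 0.03617 × 40.4 = 1.461, e^(−kt) = 0.2320.
M(40.4) = 2597.0 + (1057 − 2597.0) × 0.2320 = 2597.0 − 357.2 = 2239.8 kg P.

2240 kg P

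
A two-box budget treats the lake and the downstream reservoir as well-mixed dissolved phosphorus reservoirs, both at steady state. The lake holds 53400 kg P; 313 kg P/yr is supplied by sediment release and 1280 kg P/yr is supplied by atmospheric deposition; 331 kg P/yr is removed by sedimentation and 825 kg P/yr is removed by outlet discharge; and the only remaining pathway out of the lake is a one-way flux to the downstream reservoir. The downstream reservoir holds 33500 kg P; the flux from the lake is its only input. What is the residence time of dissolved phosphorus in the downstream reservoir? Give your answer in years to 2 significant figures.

77 yr

Balance the lake: ΣF_in = 313 + 1280 = 1593.0 kg P/yr.
Flux to the downstream reservoir = ΣF_in − (331 + 825) = 437.00 kg P/yr.
At steady state the output of the downstream reservoir equals its input, 437.00 kg P/yr.
τ = M / F = 33500 / 437.00 = 76.66 yr.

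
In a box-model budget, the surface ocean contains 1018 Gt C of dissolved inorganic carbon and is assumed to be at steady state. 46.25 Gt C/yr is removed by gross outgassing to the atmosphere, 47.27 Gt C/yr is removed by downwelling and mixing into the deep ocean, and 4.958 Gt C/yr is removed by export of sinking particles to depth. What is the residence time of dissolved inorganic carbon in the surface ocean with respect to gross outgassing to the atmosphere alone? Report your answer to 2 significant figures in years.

22 yr

Residence time with respect to a single sink: τ = M / F_sink.
τ = 1018 / 46.25 = 22.01 yr.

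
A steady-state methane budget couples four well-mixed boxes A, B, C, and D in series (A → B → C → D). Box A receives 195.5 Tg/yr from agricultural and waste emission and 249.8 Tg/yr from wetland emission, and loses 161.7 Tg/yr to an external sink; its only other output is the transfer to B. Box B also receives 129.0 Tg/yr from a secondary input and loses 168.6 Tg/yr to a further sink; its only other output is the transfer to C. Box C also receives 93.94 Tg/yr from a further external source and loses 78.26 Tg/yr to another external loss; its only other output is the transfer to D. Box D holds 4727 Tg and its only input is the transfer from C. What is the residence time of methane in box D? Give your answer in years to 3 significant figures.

18.2 yr

Box A: F(A→B) = (195.5 + 249.8) − 161.7 = 283.60 Tg/yr.
Box B: F(B→C) = (283.60 + 129.0) − 168.6 = 244.00 Tg/yr.
Box C: F(C→D) = (244.00 + 93.94) − 78.26 = 259.68 Tg/yr.
Box D throughput = its input = 259.68 Tg/yr; τ = 4727 / 259.68 = 18.20 yr.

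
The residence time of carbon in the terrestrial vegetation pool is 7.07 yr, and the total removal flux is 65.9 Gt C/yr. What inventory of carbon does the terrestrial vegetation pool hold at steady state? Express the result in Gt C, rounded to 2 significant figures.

τ = M/F ⇒ M = τ × F = 7.07 × 65.9 = 465.9 Gt C.

470 Gt C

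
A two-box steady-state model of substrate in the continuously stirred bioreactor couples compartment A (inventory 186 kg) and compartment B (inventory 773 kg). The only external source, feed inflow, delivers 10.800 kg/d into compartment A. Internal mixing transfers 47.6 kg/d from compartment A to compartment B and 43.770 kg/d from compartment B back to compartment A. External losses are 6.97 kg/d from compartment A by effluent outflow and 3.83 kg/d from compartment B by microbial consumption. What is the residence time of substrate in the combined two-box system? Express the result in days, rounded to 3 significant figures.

Treat the two boxes together as one reservoir: the mixing fluxes between them are internal recycling, so τ = ΣM / Σ(external losses).
M_total = 186 + 773 = 959.00 kg.
ΣF_external_out = 6.97 + 3.83 = 10.800 kg/d.
τ = M_total / ΣF_ext = 959.00 / 10.800 = 88.80 d.

88.8 d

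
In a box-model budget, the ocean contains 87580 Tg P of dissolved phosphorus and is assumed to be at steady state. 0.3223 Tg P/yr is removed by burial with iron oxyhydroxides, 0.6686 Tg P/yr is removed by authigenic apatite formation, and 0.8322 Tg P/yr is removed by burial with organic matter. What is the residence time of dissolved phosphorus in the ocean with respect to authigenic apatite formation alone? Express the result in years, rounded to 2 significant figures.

130000 yr

Residence time with respect to a single sink: τ = M / F_sink.
τ = 87580 / 0.6686 = 131000 yr.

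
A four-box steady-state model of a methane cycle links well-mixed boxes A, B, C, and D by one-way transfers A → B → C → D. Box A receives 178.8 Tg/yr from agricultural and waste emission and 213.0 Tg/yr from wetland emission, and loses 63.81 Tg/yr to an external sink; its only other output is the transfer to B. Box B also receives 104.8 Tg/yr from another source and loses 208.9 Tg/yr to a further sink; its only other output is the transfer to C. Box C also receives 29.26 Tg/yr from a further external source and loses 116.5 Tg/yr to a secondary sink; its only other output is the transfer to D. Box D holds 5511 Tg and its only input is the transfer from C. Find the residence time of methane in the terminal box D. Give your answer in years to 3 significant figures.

40.3 yr

Box A: F(A→B) = (178.8 + 213.0) − 63.81 = 327.99 Tg/yr.
Box B: F(B→C) = (327.99 + 104.8) − 208.9 = 223.89 Tg/yr.
Box C: F(C→D) = (223.89 + 29.26) − 116.5 = 136.65 Tg/yr.
Box D throughput = its input = 136.65 Tg/yr; τ = 5511 / 136.65 = 40.33 yr.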